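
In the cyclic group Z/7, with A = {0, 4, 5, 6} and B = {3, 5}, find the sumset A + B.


Work in Z/7Z: reduce every sum a + b modulo 7.
Enumerate all 8 pairs:
a = 0: 0+3=3, 0+5=5
a = 4: 4+3=0, 4+5=2
a = 5: 5+3=1, 5+5=3
a = 6: 6+3=2, 6+5=4
Distinct residues collected: {0, 1, 2, 3, 4, 5}
|A + B| = 6 (out of 7 total residues).

A + B = {0, 1, 2, 3, 4, 5}


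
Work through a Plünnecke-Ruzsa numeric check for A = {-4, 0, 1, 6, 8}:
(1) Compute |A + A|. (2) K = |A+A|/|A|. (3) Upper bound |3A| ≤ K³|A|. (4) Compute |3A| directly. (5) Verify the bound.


|A| = 5.
Step 1: Compute A + A by enumerating all 25 pairs.
A + A = {-8, -4, -3, 0, 1, 2, 4, 6, 7, 8, 9, 12, 14, 16}, so |A + A| = 14.
Step 2: Doubling constant K = |A + A|/|A| = 14/5 = 14/5 ≈ 2.8000.
Step 3: Plünnecke-Ruzsa gives |3A| ≤ K³·|A| = (2.8000)³ · 5 ≈ 109.7600.
Step 4: Compute 3A = A + A + A directly by enumerating all triples (a,b,c) ∈ A³; |3A| = 27.
Step 5: Check 27 ≤ 109.7600? Yes ✓.

K = 14/5, Plünnecke-Ruzsa bound K³|A| ≈ 109.7600, |3A| = 27, inequality holds.


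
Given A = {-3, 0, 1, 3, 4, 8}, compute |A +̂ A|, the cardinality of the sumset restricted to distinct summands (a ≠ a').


Restricted sumset: A +̂ A = {a + a' : a ∈ A, a' ∈ A, a ≠ a'}.
Equivalently, take A + A and drop any sum 2a that is achievable ONLY as a + a for a ∈ A (i.e. sums representable only with equal summands).
Enumerate pairs (a, a') with a < a' (symmetric, so each unordered pair gives one sum; this covers all a ≠ a'):
  -3 + 0 = -3
  -3 + 1 = -2
  -3 + 3 = 0
  -3 + 4 = 1
  -3 + 8 = 5
  0 + 1 = 1
  0 + 3 = 3
  0 + 4 = 4
  0 + 8 = 8
  1 + 3 = 4
  1 + 4 = 5
  1 + 8 = 9
  3 + 4 = 7
  3 + 8 = 11
  4 + 8 = 12
Collected distinct sums: {-3, -2, 0, 1, 3, 4, 5, 7, 8, 9, 11, 12}
|A +̂ A| = 12
(Reference bound: |A +̂ A| ≥ 2|A| - 3 for |A| ≥ 2, with |A| = 6 giving ≥ 9.)

|A +̂ A| = 12


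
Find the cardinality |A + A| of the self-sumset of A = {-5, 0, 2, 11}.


A + A = {a + a' : a, a' ∈ A}; |A| = 4.
General bounds: 2|A| - 1 ≤ |A + A| ≤ |A|(|A|+1)/2, i.e. 7 ≤ |A + A| ≤ 10.
Lower bound 2|A|-1 is attained iff A is an arithmetic progression.
Enumerate sums a + a' for a ≤ a' (symmetric, so this suffices):
a = -5: -5+-5=-10, -5+0=-5, -5+2=-3, -5+11=6
a = 0: 0+0=0, 0+2=2, 0+11=11
a = 2: 2+2=4, 2+11=13
a = 11: 11+11=22
Distinct sums: {-10, -5, -3, 0, 2, 4, 6, 11, 13, 22}
|A + A| = 10

|A + A| = 10


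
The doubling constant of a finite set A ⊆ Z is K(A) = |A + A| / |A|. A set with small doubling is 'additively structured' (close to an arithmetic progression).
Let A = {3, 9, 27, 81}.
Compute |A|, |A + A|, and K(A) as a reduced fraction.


|A| = 4.
Compute A + A by enumerating all 16 pairs.
A + A = {6, 12, 18, 30, 36, 54, 84, 90, 108, 162}, so |A + A| = 10.
K = |A + A| / |A| = 10/4 = 5/2 ≈ 2.5000.
Reference: AP of size 4 gives K = 7/4 ≈ 1.7500; a fully generic set of size 4 gives K ≈ 2.5000.

|A| = 4, |A + A| = 10, K = 10/4 = 5/2.


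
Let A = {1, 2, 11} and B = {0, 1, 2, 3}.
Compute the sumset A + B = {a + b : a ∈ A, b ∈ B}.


A + B = {a + b : a ∈ A, b ∈ B}.
Enumerate all |A|·|B| = 3·4 = 12 pairs (a, b) and collect distinct sums.
a = 1: 1+0=1, 1+1=2, 1+2=3, 1+3=4
a = 2: 2+0=2, 2+1=3, 2+2=4, 2+3=5
a = 11: 11+0=11, 11+1=12, 11+2=13, 11+3=14
Collecting distinct sums: A + B = {1, 2, 3, 4, 5, 11, 12, 13, 14}
|A + B| = 9

A + B = {1, 2, 3, 4, 5, 11, 12, 13, 14}


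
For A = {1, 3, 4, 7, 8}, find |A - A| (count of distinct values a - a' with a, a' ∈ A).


A - A = {a - a' : a, a' ∈ A}; |A| = 5.
Bounds: 2|A|-1 ≤ |A - A| ≤ |A|² - |A| + 1, i.e. 9 ≤ |A - A| ≤ 21.
Note: 0 ∈ A - A always (from a - a). The set is symmetric: if d ∈ A - A then -d ∈ A - A.
Enumerate nonzero differences d = a - a' with a > a' (then include -d):
Positive differences: {1, 2, 3, 4, 5, 6, 7}
Full difference set: {0} ∪ (positive diffs) ∪ (negative diffs).
|A - A| = 1 + 2·7 = 15 (matches direct enumeration: 15).

|A - A| = 15


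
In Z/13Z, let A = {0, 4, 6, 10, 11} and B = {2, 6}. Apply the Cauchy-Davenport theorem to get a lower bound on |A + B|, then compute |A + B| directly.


Cauchy-Davenport: |A + B| ≥ min(p, |A| + |B| - 1) for A, B nonempty in Z/pZ.
|A| = 5, |B| = 2, p = 13.
CD lower bound = min(13, 5 + 2 - 1) = min(13, 6) = 6.
Compute A + B mod 13 directly:
a = 0: 0+2=2, 0+6=6
a = 4: 4+2=6, 4+6=10
a = 6: 6+2=8, 6+6=12
a = 10: 10+2=12, 10+6=3
a = 11: 11+2=0, 11+6=4
A + B = {0, 2, 3, 4, 6, 8, 10, 12}, so |A + B| = 8.
Verify: 8 ≥ 6? Yes ✓.

CD lower bound = 6, actual |A + B| = 8.


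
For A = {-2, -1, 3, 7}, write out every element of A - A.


A - A = {a - a' : a, a' ∈ A}.
Compute a - a' for each ordered pair (a, a'):
a = -2: -2--2=0, -2--1=-1, -2-3=-5, -2-7=-9
a = -1: -1--2=1, -1--1=0, -1-3=-4, -1-7=-8
a = 3: 3--2=5, 3--1=4, 3-3=0, 3-7=-4
a = 7: 7--2=9, 7--1=8, 7-3=4, 7-7=0
Collecting distinct values (and noting 0 appears from a-a):
A - A = {-9, -8, -5, -4, -1, 0, 1, 4, 5, 8, 9}
|A - A| = 11

A - A = {-9, -8, -5, -4, -1, 0, 1, 4, 5, 8, 9}


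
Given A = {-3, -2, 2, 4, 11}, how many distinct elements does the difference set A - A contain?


A - A = {a - a' : a, a' ∈ A}; |A| = 5.
Bounds: 2|A|-1 ≤ |A - A| ≤ |A|² - |A| + 1, i.e. 9 ≤ |A - A| ≤ 21.
Note: 0 ∈ A - A always (from a - a). The set is symmetric: if d ∈ A - A then -d ∈ A - A.
Enumerate nonzero differences d = a - a' with a > a' (then include -d):
Positive differences: {1, 2, 4, 5, 6, 7, 9, 13, 14}
Full difference set: {0} ∪ (positive diffs) ∪ (negative diffs).
|A - A| = 1 + 2·9 = 19 (matches direct enumeration: 19).

|A - A| = 19


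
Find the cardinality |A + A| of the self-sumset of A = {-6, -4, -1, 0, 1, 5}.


A + A = {a + a' : a, a' ∈ A}; |A| = 6.
General bounds: 2|A| - 1 ≤ |A + A| ≤ |A|(|A|+1)/2, i.e. 11 ≤ |A + A| ≤ 21.
Lower bound 2|A|-1 is attained iff A is an arithmetic progression.
Enumerate sums a + a' for a ≤ a' (symmetric, so this suffices):
a = -6: -6+-6=-12, -6+-4=-10, -6+-1=-7, -6+0=-6, -6+1=-5, -6+5=-1
a = -4: -4+-4=-8, -4+-1=-5, -4+0=-4, -4+1=-3, -4+5=1
a = -1: -1+-1=-2, -1+0=-1, -1+1=0, -1+5=4
a = 0: 0+0=0, 0+1=1, 0+5=5
a = 1: 1+1=2, 1+5=6
a = 5: 5+5=10
Distinct sums: {-12, -10, -8, -7, -6, -5, -4, -3, -2, -1, 0, 1, 2, 4, 5, 6, 10}
|A + A| = 17

|A + A| = 17


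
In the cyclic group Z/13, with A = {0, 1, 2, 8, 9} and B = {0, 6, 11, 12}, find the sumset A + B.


Work in Z/13Z: reduce every sum a + b modulo 13.
Enumerate all 20 pairs:
a = 0: 0+0=0, 0+6=6, 0+11=11, 0+12=12
a = 1: 1+0=1, 1+6=7, 1+11=12, 1+12=0
a = 2: 2+0=2, 2+6=8, 2+11=0, 2+12=1
a = 8: 8+0=8, 8+6=1, 8+11=6, 8+12=7
a = 9: 9+0=9, 9+6=2, 9+11=7, 9+12=8
Distinct residues collected: {0, 1, 2, 6, 7, 8, 9, 11, 12}
|A + B| = 9 (out of 13 total residues).

A + B = {0, 1, 2, 6, 7, 8, 9, 11, 12}


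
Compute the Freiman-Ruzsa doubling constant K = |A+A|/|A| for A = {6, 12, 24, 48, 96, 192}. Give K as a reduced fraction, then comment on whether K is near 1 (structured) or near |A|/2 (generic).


|A| = 6.
Compute A + A by enumerating all 36 pairs.
A + A = {12, 18, 24, 30, 36, 48, 54, 60, 72, 96, 102, 108, 120, 144, 192, 198, 204, 216, 240, 288, 384}, so |A + A| = 21.
K = |A + A| / |A| = 21/6 = 7/2 ≈ 3.5000.
Reference: AP of size 6 gives K = 11/6 ≈ 1.8333; a fully generic set of size 6 gives K ≈ 3.5000.

|A| = 6, |A + A| = 21, K = 21/6 = 7/2.


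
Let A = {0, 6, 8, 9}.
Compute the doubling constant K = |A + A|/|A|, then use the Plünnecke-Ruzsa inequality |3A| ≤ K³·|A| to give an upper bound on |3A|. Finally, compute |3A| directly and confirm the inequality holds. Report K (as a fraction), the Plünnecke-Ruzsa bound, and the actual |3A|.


|A| = 4.
Step 1: Compute A + A by enumerating all 16 pairs.
A + A = {0, 6, 8, 9, 12, 14, 15, 16, 17, 18}, so |A + A| = 10.
Step 2: Doubling constant K = |A + A|/|A| = 10/4 = 10/4 ≈ 2.5000.
Step 3: Plünnecke-Ruzsa gives |3A| ≤ K³·|A| = (2.5000)³ · 4 ≈ 62.5000.
Step 4: Compute 3A = A + A + A directly by enumerating all triples (a,b,c) ∈ A³; |3A| = 18.
Step 5: Check 18 ≤ 62.5000? Yes ✓.

K = 10/4, Plünnecke-Ruzsa bound K³|A| ≈ 62.5000, |3A| = 18, inequality holds.


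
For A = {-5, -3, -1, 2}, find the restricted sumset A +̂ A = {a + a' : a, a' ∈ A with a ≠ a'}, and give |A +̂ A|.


Restricted sumset: A +̂ A = {a + a' : a ∈ A, a' ∈ A, a ≠ a'}.
Equivalently, take A + A and drop any sum 2a that is achievable ONLY as a + a for a ∈ A (i.e. sums representable only with equal summands).
Enumerate pairs (a, a') with a < a' (symmetric, so each unordered pair gives one sum; this covers all a ≠ a'):
  -5 + -3 = -8
  -5 + -1 = -6
  -5 + 2 = -3
  -3 + -1 = -4
  -3 + 2 = -1
  -1 + 2 = 1
Collected distinct sums: {-8, -6, -4, -3, -1, 1}
|A +̂ A| = 6
(Reference bound: |A +̂ A| ≥ 2|A| - 3 for |A| ≥ 2, with |A| = 4 giving ≥ 5.)

|A +̂ A| = 6


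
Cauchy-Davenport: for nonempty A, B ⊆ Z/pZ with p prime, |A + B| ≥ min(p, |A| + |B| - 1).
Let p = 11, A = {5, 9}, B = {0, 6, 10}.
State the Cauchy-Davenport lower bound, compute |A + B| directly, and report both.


Cauchy-Davenport: |A + B| ≥ min(p, |A| + |B| - 1) for A, B nonempty in Z/pZ.
|A| = 2, |B| = 3, p = 11.
CD lower bound = min(11, 2 + 3 - 1) = min(11, 4) = 4.
Compute A + B mod 11 directly:
a = 5: 5+0=5, 5+6=0, 5+10=4
a = 9: 9+0=9, 9+6=4, 9+10=8
A + B = {0, 4, 5, 8, 9}, so |A + B| = 5.
Verify: 5 ≥ 4? Yes ✓.

CD lower bound = 4, actual |A + B| = 5.


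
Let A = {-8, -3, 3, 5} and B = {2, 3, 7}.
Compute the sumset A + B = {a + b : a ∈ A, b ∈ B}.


A + B = {a + b : a ∈ A, b ∈ B}.
Enumerate all |A|·|B| = 4·3 = 12 pairs (a, b) and collect distinct sums.
a = -8: -8+2=-6, -8+3=-5, -8+7=-1
a = -3: -3+2=-1, -3+3=0, -3+7=4
a = 3: 3+2=5, 3+3=6, 3+7=10
a = 5: 5+2=7, 5+3=8, 5+7=12
Collecting distinct sums: A + B = {-6, -5, -1, 0, 4, 5, 6, 7, 8, 10, 12}
|A + B| = 11

A + B = {-6, -5, -1, 0, 4, 5, 6, 7, 8, 10, 12}


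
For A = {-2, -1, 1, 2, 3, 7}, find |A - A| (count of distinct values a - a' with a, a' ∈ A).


A - A = {a - a' : a, a' ∈ A}; |A| = 6.
Bounds: 2|A|-1 ≤ |A - A| ≤ |A|² - |A| + 1, i.e. 11 ≤ |A - A| ≤ 31.
Note: 0 ∈ A - A always (from a - a). The set is symmetric: if d ∈ A - A then -d ∈ A - A.
Enumerate nonzero differences d = a - a' with a > a' (then include -d):
Positive differences: {1, 2, 3, 4, 5, 6, 8, 9}
Full difference set: {0} ∪ (positive diffs) ∪ (negative diffs).
|A - A| = 1 + 2·8 = 17 (matches direct enumeration: 17).

|A - A| = 17


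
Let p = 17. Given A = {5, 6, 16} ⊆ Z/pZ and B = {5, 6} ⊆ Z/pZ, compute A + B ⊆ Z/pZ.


Work in Z/17Z: reduce every sum a + b modulo 17.
Enumerate all 6 pairs:
a = 5: 5+5=10, 5+6=11
a = 6: 6+5=11, 6+6=12
a = 16: 16+5=4, 16+6=5
Distinct residues collected: {4, 5, 10, 11, 12}
|A + B| = 5 (out of 17 total residues).

A + B = {4, 5, 10, 11, 12}


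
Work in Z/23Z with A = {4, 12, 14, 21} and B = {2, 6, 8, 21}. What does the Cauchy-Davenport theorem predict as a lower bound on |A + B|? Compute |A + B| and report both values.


Cauchy-Davenport: |A + B| ≥ min(p, |A| + |B| - 1) for A, B nonempty in Z/pZ.
|A| = 4, |B| = 4, p = 23.
CD lower bound = min(23, 4 + 4 - 1) = min(23, 7) = 7.
Compute A + B mod 23 directly:
a = 4: 4+2=6, 4+6=10, 4+8=12, 4+21=2
a = 12: 12+2=14, 12+6=18, 12+8=20, 12+21=10
a = 14: 14+2=16, 14+6=20, 14+8=22, 14+21=12
a = 21: 21+2=0, 21+6=4, 21+8=6, 21+21=19
A + B = {0, 2, 4, 6, 10, 12, 14, 16, 18, 19, 20, 22}, so |A + B| = 12.
Verify: 12 ≥ 7? Yes ✓.

CD lower bound = 7, actual |A + B| = 12.


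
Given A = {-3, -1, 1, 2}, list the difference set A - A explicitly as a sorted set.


A - A = {a - a' : a, a' ∈ A}.
Compute a - a' for each ordered pair (a, a'):
a = -3: -3--3=0, -3--1=-2, -3-1=-4, -3-2=-5
a = -1: -1--3=2, -1--1=0, -1-1=-2, -1-2=-3
a = 1: 1--3=4, 1--1=2, 1-1=0, 1-2=-1
a = 2: 2--3=5, 2--1=3, 2-1=1, 2-2=0
Collecting distinct values (and noting 0 appears from a-a):
A - A = {-5, -4, -3, -2, -1, 0, 1, 2, 3, 4, 5}
|A - A| = 11

A - A = {-5, -4, -3, -2, -1, 0, 1, 2, 3, 4, 5}


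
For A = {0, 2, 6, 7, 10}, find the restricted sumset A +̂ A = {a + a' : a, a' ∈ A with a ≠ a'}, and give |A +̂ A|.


Restricted sumset: A +̂ A = {a + a' : a ∈ A, a' ∈ A, a ≠ a'}.
Equivalently, take A + A and drop any sum 2a that is achievable ONLY as a + a for a ∈ A (i.e. sums representable only with equal summands).
Enumerate pairs (a, a') with a < a' (symmetric, so each unordered pair gives one sum; this covers all a ≠ a'):
  0 + 2 = 2
  0 + 6 = 6
  0 + 7 = 7
  0 + 10 = 10
  2 + 6 = 8
  2 + 7 = 9
  2 + 10 = 12
  6 + 7 = 13
  6 + 10 = 16
  7 + 10 = 17
Collected distinct sums: {2, 6, 7, 8, 9, 10, 12, 13, 16, 17}
|A +̂ A| = 10
(Reference bound: |A +̂ A| ≥ 2|A| - 3 for |A| ≥ 2, with |A| = 5 giving ≥ 7.)

|A +̂ A| = 10


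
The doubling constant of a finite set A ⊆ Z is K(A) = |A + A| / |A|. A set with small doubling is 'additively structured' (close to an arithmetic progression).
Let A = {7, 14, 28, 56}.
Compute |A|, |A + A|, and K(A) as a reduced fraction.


|A| = 4.
Compute A + A by enumerating all 16 pairs.
A + A = {14, 21, 28, 35, 42, 56, 63, 70, 84, 112}, so |A + A| = 10.
K = |A + A| / |A| = 10/4 = 5/2 ≈ 2.5000.
Reference: AP of size 4 gives K = 7/4 ≈ 1.7500; a fully generic set of size 4 gives K ≈ 2.5000.

|A| = 4, |A + A| = 10, K = 10/4 = 5/2.


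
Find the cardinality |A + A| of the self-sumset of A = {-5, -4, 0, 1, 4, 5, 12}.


A + A = {a + a' : a, a' ∈ A}; |A| = 7.
General bounds: 2|A| - 1 ≤ |A + A| ≤ |A|(|A|+1)/2, i.e. 13 ≤ |A + A| ≤ 28.
Lower bound 2|A|-1 is attained iff A is an arithmetic progression.
Enumerate sums a + a' for a ≤ a' (symmetric, so this suffices):
a = -5: -5+-5=-10, -5+-4=-9, -5+0=-5, -5+1=-4, -5+4=-1, -5+5=0, -5+12=7
a = -4: -4+-4=-8, -4+0=-4, -4+1=-3, -4+4=0, -4+5=1, -4+12=8
a = 0: 0+0=0, 0+1=1, 0+4=4, 0+5=5, 0+12=12
a = 1: 1+1=2, 1+4=5, 1+5=6, 1+12=13
a = 4: 4+4=8, 4+5=9, 4+12=16
a = 5: 5+5=10, 5+12=17
a = 12: 12+12=24
Distinct sums: {-10, -9, -8, -5, -4, -3, -1, 0, 1, 2, 4, 5, 6, 7, 8, 9, 10, 12, 13, 16, 17, 24}
|A + A| = 22

|A + A| = 22


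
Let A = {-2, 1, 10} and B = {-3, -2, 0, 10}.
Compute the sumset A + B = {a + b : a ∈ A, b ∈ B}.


A + B = {a + b : a ∈ A, b ∈ B}.
Enumerate all |A|·|B| = 3·4 = 12 pairs (a, b) and collect distinct sums.
a = -2: -2+-3=-5, -2+-2=-4, -2+0=-2, -2+10=8
a = 1: 1+-3=-2, 1+-2=-1, 1+0=1, 1+10=11
a = 10: 10+-3=7, 10+-2=8, 10+0=10, 10+10=20
Collecting distinct sums: A + B = {-5, -4, -2, -1, 1, 7, 8, 10, 11, 20}
|A + B| = 10

A + B = {-5, -4, -2, -1, 1, 7, 8, 10, 11, 20}


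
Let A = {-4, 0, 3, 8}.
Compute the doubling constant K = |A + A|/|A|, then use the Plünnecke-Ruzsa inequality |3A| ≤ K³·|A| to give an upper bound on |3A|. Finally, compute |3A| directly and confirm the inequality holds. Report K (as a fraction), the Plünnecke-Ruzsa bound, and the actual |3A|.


|A| = 4.
Step 1: Compute A + A by enumerating all 16 pairs.
A + A = {-8, -4, -1, 0, 3, 4, 6, 8, 11, 16}, so |A + A| = 10.
Step 2: Doubling constant K = |A + A|/|A| = 10/4 = 10/4 ≈ 2.5000.
Step 3: Plünnecke-Ruzsa gives |3A| ≤ K³·|A| = (2.5000)³ · 4 ≈ 62.5000.
Step 4: Compute 3A = A + A + A directly by enumerating all triples (a,b,c) ∈ A³; |3A| = 19.
Step 5: Check 19 ≤ 62.5000? Yes ✓.

K = 10/4, Plünnecke-Ruzsa bound K³|A| ≈ 62.5000, |3A| = 19, inequality holds.


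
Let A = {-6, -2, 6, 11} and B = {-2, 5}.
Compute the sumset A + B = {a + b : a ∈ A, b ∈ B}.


A + B = {a + b : a ∈ A, b ∈ B}.
Enumerate all |A|·|B| = 4·2 = 8 pairs (a, b) and collect distinct sums.
a = -6: -6+-2=-8, -6+5=-1
a = -2: -2+-2=-4, -2+5=3
a = 6: 6+-2=4, 6+5=11
a = 11: 11+-2=9, 11+5=16
Collecting distinct sums: A + B = {-8, -4, -1, 3, 4, 9, 11, 16}
|A + B| = 8

A + B = {-8, -4, -1, 3, 4, 9, 11, 16}


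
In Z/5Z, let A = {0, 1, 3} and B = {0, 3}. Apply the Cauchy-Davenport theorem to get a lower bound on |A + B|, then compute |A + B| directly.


Cauchy-Davenport: |A + B| ≥ min(p, |A| + |B| - 1) for A, B nonempty in Z/pZ.
|A| = 3, |B| = 2, p = 5.
CD lower bound = min(5, 3 + 2 - 1) = min(5, 4) = 4.
Compute A + B mod 5 directly:
a = 0: 0+0=0, 0+3=3
a = 1: 1+0=1, 1+3=4
a = 3: 3+0=3, 3+3=1
A + B = {0, 1, 3, 4}, so |A + B| = 4.
Verify: 4 ≥ 4? Yes ✓.

CD lower bound = 4, actual |A + B| = 4.


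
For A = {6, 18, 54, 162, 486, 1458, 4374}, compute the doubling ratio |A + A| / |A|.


|A| = 7.
Compute A + A by enumerating all 49 pairs.
A + A = {12, 24, 36, 60, 72, 108, 168, 180, 216, 324, 492, 504, 540, 648, 972, 1464, 1476, 1512, 1620, 1944, 2916, 4380, 4392, 4428, 4536, 4860, 5832, 8748}, so |A + A| = 28.
K = |A + A| / |A| = 28/7 = 4/1 ≈ 4.0000.
Reference: AP of size 7 gives K = 13/7 ≈ 1.8571; a fully generic set of size 7 gives K ≈ 4.0000.

|A| = 7, |A + A| = 28, K = 28/7 = 4/1.


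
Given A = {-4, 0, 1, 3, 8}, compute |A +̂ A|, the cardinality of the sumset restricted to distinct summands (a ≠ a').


Restricted sumset: A +̂ A = {a + a' : a ∈ A, a' ∈ A, a ≠ a'}.
Equivalently, take A + A and drop any sum 2a that is achievable ONLY as a + a for a ∈ A (i.e. sums representable only with equal summands).
Enumerate pairs (a, a') with a < a' (symmetric, so each unordered pair gives one sum; this covers all a ≠ a'):
  -4 + 0 = -4
  -4 + 1 = -3
  -4 + 3 = -1
  -4 + 8 = 4
  0 + 1 = 1
  0 + 3 = 3
  0 + 8 = 8
  1 + 3 = 4
  1 + 8 = 9
  3 + 8 = 11
Collected distinct sums: {-4, -3, -1, 1, 3, 4, 8, 9, 11}
|A +̂ A| = 9
(Reference bound: |A +̂ A| ≥ 2|A| - 3 for |A| ≥ 2, with |A| = 5 giving ≥ 7.)

|A +̂ A| = 9


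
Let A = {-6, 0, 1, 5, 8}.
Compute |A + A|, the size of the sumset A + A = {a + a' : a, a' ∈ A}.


A + A = {a + a' : a, a' ∈ A}; |A| = 5.
General bounds: 2|A| - 1 ≤ |A + A| ≤ |A|(|A|+1)/2, i.e. 9 ≤ |A + A| ≤ 15.
Lower bound 2|A|-1 is attained iff A is an arithmetic progression.
Enumerate sums a + a' for a ≤ a' (symmetric, so this suffices):
a = -6: -6+-6=-12, -6+0=-6, -6+1=-5, -6+5=-1, -6+8=2
a = 0: 0+0=0, 0+1=1, 0+5=5, 0+8=8
a = 1: 1+1=2, 1+5=6, 1+8=9
a = 5: 5+5=10, 5+8=13
a = 8: 8+8=16
Distinct sums: {-12, -6, -5, -1, 0, 1, 2, 5, 6, 8, 9, 10, 13, 16}
|A + A| = 14

|A + A| = 14


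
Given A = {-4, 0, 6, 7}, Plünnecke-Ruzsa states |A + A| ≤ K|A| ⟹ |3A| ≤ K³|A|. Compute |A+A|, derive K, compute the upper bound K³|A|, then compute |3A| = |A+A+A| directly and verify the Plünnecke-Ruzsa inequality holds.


|A| = 4.
Step 1: Compute A + A by enumerating all 16 pairs.
A + A = {-8, -4, 0, 2, 3, 6, 7, 12, 13, 14}, so |A + A| = 10.
Step 2: Doubling constant K = |A + A|/|A| = 10/4 = 10/4 ≈ 2.5000.
Step 3: Plünnecke-Ruzsa gives |3A| ≤ K³·|A| = (2.5000)³ · 4 ≈ 62.5000.
Step 4: Compute 3A = A + A + A directly by enumerating all triples (a,b,c) ∈ A³; |3A| = 20.
Step 5: Check 20 ≤ 62.5000? Yes ✓.

K = 10/4, Plünnecke-Ruzsa bound K³|A| ≈ 62.5000, |3A| = 20, inequality holds.


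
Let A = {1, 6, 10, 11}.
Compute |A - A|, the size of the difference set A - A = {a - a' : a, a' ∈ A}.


A - A = {a - a' : a, a' ∈ A}; |A| = 4.
Bounds: 2|A|-1 ≤ |A - A| ≤ |A|² - |A| + 1, i.e. 7 ≤ |A - A| ≤ 13.
Note: 0 ∈ A - A always (from a - a). The set is symmetric: if d ∈ A - A then -d ∈ A - A.
Enumerate nonzero differences d = a - a' with a > a' (then include -d):
Positive differences: {1, 4, 5, 9, 10}
Full difference set: {0} ∪ (positive diffs) ∪ (negative diffs).
|A - A| = 1 + 2·5 = 11 (matches direct enumeration: 11).

|A - A| = 11


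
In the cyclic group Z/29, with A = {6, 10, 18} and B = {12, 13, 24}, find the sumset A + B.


Work in Z/29Z: reduce every sum a + b modulo 29.
Enumerate all 9 pairs:
a = 6: 6+12=18, 6+13=19, 6+24=1
a = 10: 10+12=22, 10+13=23, 10+24=5
a = 18: 18+12=1, 18+13=2, 18+24=13
Distinct residues collected: {1, 2, 5, 13, 18, 19, 22, 23}
|A + B| = 8 (out of 29 total residues).

A + B = {1, 2, 5, 13, 18, 19, 22, 23}


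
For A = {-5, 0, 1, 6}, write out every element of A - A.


A - A = {a - a' : a, a' ∈ A}.
Compute a - a' for each ordered pair (a, a'):
a = -5: -5--5=0, -5-0=-5, -5-1=-6, -5-6=-11
a = 0: 0--5=5, 0-0=0, 0-1=-1, 0-6=-6
a = 1: 1--5=6, 1-0=1, 1-1=0, 1-6=-5
a = 6: 6--5=11, 6-0=6, 6-1=5, 6-6=0
Collecting distinct values (and noting 0 appears from a-a):
A - A = {-11, -6, -5, -1, 0, 1, 5, 6, 11}
|A - A| = 9

A - A = {-11, -6, -5, -1, 0, 1, 5, 6, 11}


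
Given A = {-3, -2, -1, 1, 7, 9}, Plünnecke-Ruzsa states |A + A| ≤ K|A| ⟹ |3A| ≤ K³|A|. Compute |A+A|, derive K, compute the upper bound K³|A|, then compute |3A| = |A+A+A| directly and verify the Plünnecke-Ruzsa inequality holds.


|A| = 6.
Step 1: Compute A + A by enumerating all 36 pairs.
A + A = {-6, -5, -4, -3, -2, -1, 0, 2, 4, 5, 6, 7, 8, 10, 14, 16, 18}, so |A + A| = 17.
Step 2: Doubling constant K = |A + A|/|A| = 17/6 = 17/6 ≈ 2.8333.
Step 3: Plünnecke-Ruzsa gives |3A| ≤ K³·|A| = (2.8333)³ · 6 ≈ 136.4722.
Step 4: Compute 3A = A + A + A directly by enumerating all triples (a,b,c) ∈ A³; |3A| = 31.
Step 5: Check 31 ≤ 136.4722? Yes ✓.

K = 17/6, Plünnecke-Ruzsa bound K³|A| ≈ 136.4722, |3A| = 31, inequality holds.


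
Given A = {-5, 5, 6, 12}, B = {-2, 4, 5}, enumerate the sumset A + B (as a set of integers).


A + B = {a + b : a ∈ A, b ∈ B}.
Enumerate all |A|·|B| = 4·3 = 12 pairs (a, b) and collect distinct sums.
a = -5: -5+-2=-7, -5+4=-1, -5+5=0
a = 5: 5+-2=3, 5+4=9, 5+5=10
a = 6: 6+-2=4, 6+4=10, 6+5=11
a = 12: 12+-2=10, 12+4=16, 12+5=17
Collecting distinct sums: A + B = {-7, -1, 0, 3, 4, 9, 10, 11, 16, 17}
|A + B| = 10

A + B = {-7, -1, 0, 3, 4, 9, 10, 11, 16, 17}


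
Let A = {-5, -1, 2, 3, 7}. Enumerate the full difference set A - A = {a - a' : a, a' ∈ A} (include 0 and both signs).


A - A = {a - a' : a, a' ∈ A}.
Compute a - a' for each ordered pair (a, a'):
a = -5: -5--5=0, -5--1=-4, -5-2=-7, -5-3=-8, -5-7=-12
a = -1: -1--5=4, -1--1=0, -1-2=-3, -1-3=-4, -1-7=-8
a = 2: 2--5=7, 2--1=3, 2-2=0, 2-3=-1, 2-7=-5
a = 3: 3--5=8, 3--1=4, 3-2=1, 3-3=0, 3-7=-4
a = 7: 7--5=12, 7--1=8, 7-2=5, 7-3=4, 7-7=0
Collecting distinct values (and noting 0 appears from a-a):
A - A = {-12, -8, -7, -5, -4, -3, -1, 0, 1, 3, 4, 5, 7, 8, 12}
|A - A| = 15

A - A = {-12, -8, -7, -5, -4, -3, -1, 0, 1, 3, 4, 5, 7, 8, 12}


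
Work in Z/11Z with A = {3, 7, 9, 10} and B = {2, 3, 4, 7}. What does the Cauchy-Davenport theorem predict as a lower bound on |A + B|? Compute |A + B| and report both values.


Cauchy-Davenport: |A + B| ≥ min(p, |A| + |B| - 1) for A, B nonempty in Z/pZ.
|A| = 4, |B| = 4, p = 11.
CD lower bound = min(11, 4 + 4 - 1) = min(11, 7) = 7.
Compute A + B mod 11 directly:
a = 3: 3+2=5, 3+3=6, 3+4=7, 3+7=10
a = 7: 7+2=9, 7+3=10, 7+4=0, 7+7=3
a = 9: 9+2=0, 9+3=1, 9+4=2, 9+7=5
a = 10: 10+2=1, 10+3=2, 10+4=3, 10+7=6
A + B = {0, 1, 2, 3, 5, 6, 7, 9, 10}, so |A + B| = 9.
Verify: 9 ≥ 7? Yes ✓.

CD lower bound = 7, actual |A + B| = 9.


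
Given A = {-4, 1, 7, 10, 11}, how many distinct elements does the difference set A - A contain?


A - A = {a - a' : a, a' ∈ A}; |A| = 5.
Bounds: 2|A|-1 ≤ |A - A| ≤ |A|² - |A| + 1, i.e. 9 ≤ |A - A| ≤ 21.
Note: 0 ∈ A - A always (from a - a). The set is symmetric: if d ∈ A - A then -d ∈ A - A.
Enumerate nonzero differences d = a - a' with a > a' (then include -d):
Positive differences: {1, 3, 4, 5, 6, 9, 10, 11, 14, 15}
Full difference set: {0} ∪ (positive diffs) ∪ (negative diffs).
|A - A| = 1 + 2·10 = 21 (matches direct enumeration: 21).

|A - A| = 21


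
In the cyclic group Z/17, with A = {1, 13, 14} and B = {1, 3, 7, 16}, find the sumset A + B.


Work in Z/17Z: reduce every sum a + b modulo 17.
Enumerate all 12 pairs:
a = 1: 1+1=2, 1+3=4, 1+7=8, 1+16=0
a = 13: 13+1=14, 13+3=16, 13+7=3, 13+16=12
a = 14: 14+1=15, 14+3=0, 14+7=4, 14+16=13
Distinct residues collected: {0, 2, 3, 4, 8, 12, 13, 14, 15, 16}
|A + B| = 10 (out of 17 total residues).

A + B = {0, 2, 3, 4, 8, 12, 13, 14, 15, 16}


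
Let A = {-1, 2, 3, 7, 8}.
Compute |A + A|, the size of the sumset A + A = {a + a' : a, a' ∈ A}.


A + A = {a + a' : a, a' ∈ A}; |A| = 5.
General bounds: 2|A| - 1 ≤ |A + A| ≤ |A|(|A|+1)/2, i.e. 9 ≤ |A + A| ≤ 15.
Lower bound 2|A|-1 is attained iff A is an arithmetic progression.
Enumerate sums a + a' for a ≤ a' (symmetric, so this suffices):
a = -1: -1+-1=-2, -1+2=1, -1+3=2, -1+7=6, -1+8=7
a = 2: 2+2=4, 2+3=5, 2+7=9, 2+8=10
a = 3: 3+3=6, 3+7=10, 3+8=11
a = 7: 7+7=14, 7+8=15
a = 8: 8+8=16
Distinct sums: {-2, 1, 2, 4, 5, 6, 7, 9, 10, 11, 14, 15, 16}
|A + A| = 13

|A + A| = 13


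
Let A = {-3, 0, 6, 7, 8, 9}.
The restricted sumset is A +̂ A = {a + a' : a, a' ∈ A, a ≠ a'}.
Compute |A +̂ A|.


Restricted sumset: A +̂ A = {a + a' : a ∈ A, a' ∈ A, a ≠ a'}.
Equivalently, take A + A and drop any sum 2a that is achievable ONLY as a + a for a ∈ A (i.e. sums representable only with equal summands).
Enumerate pairs (a, a') with a < a' (symmetric, so each unordered pair gives one sum; this covers all a ≠ a'):
  -3 + 0 = -3
  -3 + 6 = 3
  -3 + 7 = 4
  -3 + 8 = 5
  -3 + 9 = 6
  0 + 6 = 6
  0 + 7 = 7
  0 + 8 = 8
  0 + 9 = 9
  6 + 7 = 13
  6 + 8 = 14
  6 + 9 = 15
  7 + 8 = 15
  7 + 9 = 16
  8 + 9 = 17
Collected distinct sums: {-3, 3, 4, 5, 6, 7, 8, 9, 13, 14, 15, 16, 17}
|A +̂ A| = 13
(Reference bound: |A +̂ A| ≥ 2|A| - 3 for |A| ≥ 2, with |A| = 6 giving ≥ 9.)

|A +̂ A| = 13


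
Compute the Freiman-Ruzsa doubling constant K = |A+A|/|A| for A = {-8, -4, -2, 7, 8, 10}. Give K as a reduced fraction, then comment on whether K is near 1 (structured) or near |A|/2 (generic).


|A| = 6.
Compute A + A by enumerating all 36 pairs.
A + A = {-16, -12, -10, -8, -6, -4, -1, 0, 2, 3, 4, 5, 6, 8, 14, 15, 16, 17, 18, 20}, so |A + A| = 20.
K = |A + A| / |A| = 20/6 = 10/3 ≈ 3.3333.
Reference: AP of size 6 gives K = 11/6 ≈ 1.8333; a fully generic set of size 6 gives K ≈ 3.5000.

|A| = 6, |A + A| = 20, K = 20/6 = 10/3.


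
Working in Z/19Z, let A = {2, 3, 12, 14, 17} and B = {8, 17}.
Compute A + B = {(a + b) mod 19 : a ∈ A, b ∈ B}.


Work in Z/19Z: reduce every sum a + b modulo 19.
Enumerate all 10 pairs:
a = 2: 2+8=10, 2+17=0
a = 3: 3+8=11, 3+17=1
a = 12: 12+8=1, 12+17=10
a = 14: 14+8=3, 14+17=12
a = 17: 17+8=6, 17+17=15
Distinct residues collected: {0, 1, 3, 6, 10, 11, 12, 15}
|A + B| = 8 (out of 19 total residues).

A + B = {0, 1, 3, 6, 10, 11, 12, 15}


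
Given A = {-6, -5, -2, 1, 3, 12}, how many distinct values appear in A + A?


A + A = {a + a' : a, a' ∈ A}; |A| = 6.
General bounds: 2|A| - 1 ≤ |A + A| ≤ |A|(|A|+1)/2, i.e. 11 ≤ |A + A| ≤ 21.
Lower bound 2|A|-1 is attained iff A is an arithmetic progression.
Enumerate sums a + a' for a ≤ a' (symmetric, so this suffices):
a = -6: -6+-6=-12, -6+-5=-11, -6+-2=-8, -6+1=-5, -6+3=-3, -6+12=6
a = -5: -5+-5=-10, -5+-2=-7, -5+1=-4, -5+3=-2, -5+12=7
a = -2: -2+-2=-4, -2+1=-1, -2+3=1, -2+12=10
a = 1: 1+1=2, 1+3=4, 1+12=13
a = 3: 3+3=6, 3+12=15
a = 12: 12+12=24
Distinct sums: {-12, -11, -10, -8, -7, -5, -4, -3, -2, -1, 1, 2, 4, 6, 7, 10, 13, 15, 24}
|A + A| = 19

|A + A| = 19


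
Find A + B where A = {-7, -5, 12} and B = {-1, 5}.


A + B = {a + b : a ∈ A, b ∈ B}.
Enumerate all |A|·|B| = 3·2 = 6 pairs (a, b) and collect distinct sums.
a = -7: -7+-1=-8, -7+5=-2
a = -5: -5+-1=-6, -5+5=0
a = 12: 12+-1=11, 12+5=17
Collecting distinct sums: A + B = {-8, -6, -2, 0, 11, 17}
|A + B| = 6

A + B = {-8, -6, -2, 0, 11, 17}


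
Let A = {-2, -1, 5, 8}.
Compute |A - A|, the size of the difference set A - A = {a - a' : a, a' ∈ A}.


A - A = {a - a' : a, a' ∈ A}; |A| = 4.
Bounds: 2|A|-1 ≤ |A - A| ≤ |A|² - |A| + 1, i.e. 7 ≤ |A - A| ≤ 13.
Note: 0 ∈ A - A always (from a - a). The set is symmetric: if d ∈ A - A then -d ∈ A - A.
Enumerate nonzero differences d = a - a' with a > a' (then include -d):
Positive differences: {1, 3, 6, 7, 9, 10}
Full difference set: {0} ∪ (positive diffs) ∪ (negative diffs).
|A - A| = 1 + 2·6 = 13 (matches direct enumeration: 13).

|A - A| = 13


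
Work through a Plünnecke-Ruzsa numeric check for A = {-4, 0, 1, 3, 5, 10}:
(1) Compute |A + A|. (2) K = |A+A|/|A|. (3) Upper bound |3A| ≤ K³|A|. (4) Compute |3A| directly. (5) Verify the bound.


|A| = 6.
Step 1: Compute A + A by enumerating all 36 pairs.
A + A = {-8, -4, -3, -1, 0, 1, 2, 3, 4, 5, 6, 8, 10, 11, 13, 15, 20}, so |A + A| = 17.
Step 2: Doubling constant K = |A + A|/|A| = 17/6 = 17/6 ≈ 2.8333.
Step 3: Plünnecke-Ruzsa gives |3A| ≤ K³·|A| = (2.8333)³ · 6 ≈ 136.4722.
Step 4: Compute 3A = A + A + A directly by enumerating all triples (a,b,c) ∈ A³; |3A| = 31.
Step 5: Check 31 ≤ 136.4722? Yes ✓.

K = 17/6, Plünnecke-Ruzsa bound K³|A| ≈ 136.4722, |3A| = 31, inequality holds.


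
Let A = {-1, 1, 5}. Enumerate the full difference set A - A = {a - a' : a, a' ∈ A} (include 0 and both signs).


A - A = {a - a' : a, a' ∈ A}.
Compute a - a' for each ordered pair (a, a'):
a = -1: -1--1=0, -1-1=-2, -1-5=-6
a = 1: 1--1=2, 1-1=0, 1-5=-4
a = 5: 5--1=6, 5-1=4, 5-5=0
Collecting distinct values (and noting 0 appears from a-a):
A - A = {-6, -4, -2, 0, 2, 4, 6}
|A - A| = 7

A - A = {-6, -4, -2, 0, 2, 4, 6}


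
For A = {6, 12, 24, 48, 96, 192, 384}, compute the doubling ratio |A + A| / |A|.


|A| = 7.
Compute A + A by enumerating all 49 pairs.
A + A = {12, 18, 24, 30, 36, 48, 54, 60, 72, 96, 102, 108, 120, 144, 192, 198, 204, 216, 240, 288, 384, 390, 396, 408, 432, 480, 576, 768}, so |A + A| = 28.
K = |A + A| / |A| = 28/7 = 4/1 ≈ 4.0000.
Reference: AP of size 7 gives K = 13/7 ≈ 1.8571; a fully generic set of size 7 gives K ≈ 4.0000.

|A| = 7, |A + A| = 28, K = 28/7 = 4/1.


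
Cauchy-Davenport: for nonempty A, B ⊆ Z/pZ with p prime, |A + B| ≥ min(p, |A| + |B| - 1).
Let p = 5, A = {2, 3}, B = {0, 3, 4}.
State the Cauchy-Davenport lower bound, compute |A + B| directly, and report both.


Cauchy-Davenport: |A + B| ≥ min(p, |A| + |B| - 1) for A, B nonempty in Z/pZ.
|A| = 2, |B| = 3, p = 5.
CD lower bound = min(5, 2 + 3 - 1) = min(5, 4) = 4.
Compute A + B mod 5 directly:
a = 2: 2+0=2, 2+3=0, 2+4=1
a = 3: 3+0=3, 3+3=1, 3+4=2
A + B = {0, 1, 2, 3}, so |A + B| = 4.
Verify: 4 ≥ 4? Yes ✓.

CD lower bound = 4, actual |A + B| = 4.


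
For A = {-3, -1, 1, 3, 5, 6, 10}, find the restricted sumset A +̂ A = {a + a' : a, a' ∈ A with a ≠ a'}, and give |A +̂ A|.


Restricted sumset: A +̂ A = {a + a' : a ∈ A, a' ∈ A, a ≠ a'}.
Equivalently, take A + A and drop any sum 2a that is achievable ONLY as a + a for a ∈ A (i.e. sums representable only with equal summands).
Enumerate pairs (a, a') with a < a' (symmetric, so each unordered pair gives one sum; this covers all a ≠ a'):
  -3 + -1 = -4
  -3 + 1 = -2
  -3 + 3 = 0
  -3 + 5 = 2
  -3 + 6 = 3
  -3 + 10 = 7
  -1 + 1 = 0
  -1 + 3 = 2
  -1 + 5 = 4
  -1 + 6 = 5
  -1 + 10 = 9
  1 + 3 = 4
  1 + 5 = 6
  1 + 6 = 7
  1 + 10 = 11
  3 + 5 = 8
  3 + 6 = 9
  3 + 10 = 13
  5 + 6 = 11
  5 + 10 = 15
  6 + 10 = 16
Collected distinct sums: {-4, -2, 0, 2, 3, 4, 5, 6, 7, 8, 9, 11, 13, 15, 16}
|A +̂ A| = 15
(Reference bound: |A +̂ A| ≥ 2|A| - 3 for |A| ≥ 2, with |A| = 7 giving ≥ 11.)

|A +̂ A| = 15


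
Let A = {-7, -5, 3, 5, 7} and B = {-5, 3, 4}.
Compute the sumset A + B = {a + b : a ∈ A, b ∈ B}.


A + B = {a + b : a ∈ A, b ∈ B}.
Enumerate all |A|·|B| = 5·3 = 15 pairs (a, b) and collect distinct sums.
a = -7: -7+-5=-12, -7+3=-4, -7+4=-3
a = -5: -5+-5=-10, -5+3=-2, -5+4=-1
a = 3: 3+-5=-2, 3+3=6, 3+4=7
a = 5: 5+-5=0, 5+3=8, 5+4=9
a = 7: 7+-5=2, 7+3=10, 7+4=11
Collecting distinct sums: A + B = {-12, -10, -4, -3, -2, -1, 0, 2, 6, 7, 8, 9, 10, 11}
|A + B| = 14

A + B = {-12, -10, -4, -3, -2, -1, 0, 2, 6, 7, 8, 9, 10, 11}


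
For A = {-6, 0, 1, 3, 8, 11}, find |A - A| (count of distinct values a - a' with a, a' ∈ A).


A - A = {a - a' : a, a' ∈ A}; |A| = 6.
Bounds: 2|A|-1 ≤ |A - A| ≤ |A|² - |A| + 1, i.e. 11 ≤ |A - A| ≤ 31.
Note: 0 ∈ A - A always (from a - a). The set is symmetric: if d ∈ A - A then -d ∈ A - A.
Enumerate nonzero differences d = a - a' with a > a' (then include -d):
Positive differences: {1, 2, 3, 5, 6, 7, 8, 9, 10, 11, 14, 17}
Full difference set: {0} ∪ (positive diffs) ∪ (negative diffs).
|A - A| = 1 + 2·12 = 25 (matches direct enumeration: 25).

|A - A| = 25


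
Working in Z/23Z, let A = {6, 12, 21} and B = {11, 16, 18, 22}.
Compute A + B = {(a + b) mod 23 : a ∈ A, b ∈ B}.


Work in Z/23Z: reduce every sum a + b modulo 23.
Enumerate all 12 pairs:
a = 6: 6+11=17, 6+16=22, 6+18=1, 6+22=5
a = 12: 12+11=0, 12+16=5, 12+18=7, 12+22=11
a = 21: 21+11=9, 21+16=14, 21+18=16, 21+22=20
Distinct residues collected: {0, 1, 5, 7, 9, 11, 14, 16, 17, 20, 22}
|A + B| = 11 (out of 23 total residues).

A + B = {0, 1, 5, 7, 9, 11, 14, 16, 17, 20, 22}


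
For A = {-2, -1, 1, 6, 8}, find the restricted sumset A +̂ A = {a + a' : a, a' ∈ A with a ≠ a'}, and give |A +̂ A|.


Restricted sumset: A +̂ A = {a + a' : a ∈ A, a' ∈ A, a ≠ a'}.
Equivalently, take A + A and drop any sum 2a that is achievable ONLY as a + a for a ∈ A (i.e. sums representable only with equal summands).
Enumerate pairs (a, a') with a < a' (symmetric, so each unordered pair gives one sum; this covers all a ≠ a'):
  -2 + -1 = -3
  -2 + 1 = -1
  -2 + 6 = 4
  -2 + 8 = 6
  -1 + 1 = 0
  -1 + 6 = 5
  -1 + 8 = 7
  1 + 6 = 7
  1 + 8 = 9
  6 + 8 = 14
Collected distinct sums: {-3, -1, 0, 4, 5, 6, 7, 9, 14}
|A +̂ A| = 9
(Reference bound: |A +̂ A| ≥ 2|A| - 3 for |A| ≥ 2, with |A| = 5 giving ≥ 7.)

|A +̂ A| = 9


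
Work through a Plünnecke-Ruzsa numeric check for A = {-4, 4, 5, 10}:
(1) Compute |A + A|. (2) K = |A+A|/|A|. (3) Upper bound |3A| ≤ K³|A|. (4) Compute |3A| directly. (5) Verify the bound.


|A| = 4.
Step 1: Compute A + A by enumerating all 16 pairs.
A + A = {-8, 0, 1, 6, 8, 9, 10, 14, 15, 20}, so |A + A| = 10.
Step 2: Doubling constant K = |A + A|/|A| = 10/4 = 10/4 ≈ 2.5000.
Step 3: Plünnecke-Ruzsa gives |3A| ≤ K³·|A| = (2.5000)³ · 4 ≈ 62.5000.
Step 4: Compute 3A = A + A + A directly by enumerating all triples (a,b,c) ∈ A³; |3A| = 20.
Step 5: Check 20 ≤ 62.5000? Yes ✓.

K = 10/4, Plünnecke-Ruzsa bound K³|A| ≈ 62.5000, |3A| = 20, inequality holds.


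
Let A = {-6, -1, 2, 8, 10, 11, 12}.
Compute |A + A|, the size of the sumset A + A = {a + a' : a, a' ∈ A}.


A + A = {a + a' : a, a' ∈ A}; |A| = 7.
General bounds: 2|A| - 1 ≤ |A + A| ≤ |A|(|A|+1)/2, i.e. 13 ≤ |A + A| ≤ 28.
Lower bound 2|A|-1 is attained iff A is an arithmetic progression.
Enumerate sums a + a' for a ≤ a' (symmetric, so this suffices):
a = -6: -6+-6=-12, -6+-1=-7, -6+2=-4, -6+8=2, -6+10=4, -6+11=5, -6+12=6
a = -1: -1+-1=-2, -1+2=1, -1+8=7, -1+10=9, -1+11=10, -1+12=11
a = 2: 2+2=4, 2+8=10, 2+10=12, 2+11=13, 2+12=14
a = 8: 8+8=16, 8+10=18, 8+11=19, 8+12=20
a = 10: 10+10=20, 10+11=21, 10+12=22
a = 11: 11+11=22, 11+12=23
a = 12: 12+12=24
Distinct sums: {-12, -7, -4, -2, 1, 2, 4, 5, 6, 7, 9, 10, 11, 12, 13, 14, 16, 18, 19, 20, 21, 22, 23, 24}
|A + A| = 24

|A + A| = 24


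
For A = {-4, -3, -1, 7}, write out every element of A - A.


A - A = {a - a' : a, a' ∈ A}.
Compute a - a' for each ordered pair (a, a'):
a = -4: -4--4=0, -4--3=-1, -4--1=-3, -4-7=-11
a = -3: -3--4=1, -3--3=0, -3--1=-2, -3-7=-10
a = -1: -1--4=3, -1--3=2, -1--1=0, -1-7=-8
a = 7: 7--4=11, 7--3=10, 7--1=8, 7-7=0
Collecting distinct values (and noting 0 appears from a-a):
A - A = {-11, -10, -8, -3, -2, -1, 0, 1, 2, 3, 8, 10, 11}
|A - A| = 13

A - A = {-11, -10, -8, -3, -2, -1, 0, 1, 2, 3, 8, 10, 11}


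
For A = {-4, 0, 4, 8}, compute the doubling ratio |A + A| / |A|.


|A| = 4.
Compute A + A by enumerating all 16 pairs.
A + A = {-8, -4, 0, 4, 8, 12, 16}, so |A + A| = 7.
K = |A + A| / |A| = 7/4 (already in lowest terms) ≈ 1.7500.
Reference: AP of size 4 gives K = 7/4 ≈ 1.7500; a fully generic set of size 4 gives K ≈ 2.5000.

|A| = 4, |A + A| = 7, K = 7/4.


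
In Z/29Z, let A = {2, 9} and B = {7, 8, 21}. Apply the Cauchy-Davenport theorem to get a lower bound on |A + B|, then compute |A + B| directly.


Cauchy-Davenport: |A + B| ≥ min(p, |A| + |B| - 1) for A, B nonempty in Z/pZ.
|A| = 2, |B| = 3, p = 29.
CD lower bound = min(29, 2 + 3 - 1) = min(29, 4) = 4.
Compute A + B mod 29 directly:
a = 2: 2+7=9, 2+8=10, 2+21=23
a = 9: 9+7=16, 9+8=17, 9+21=1
A + B = {1, 9, 10, 16, 17, 23}, so |A + B| = 6.
Verify: 6 ≥ 4? Yes ✓.

CD lower bound = 4, actual |A + B| = 6.


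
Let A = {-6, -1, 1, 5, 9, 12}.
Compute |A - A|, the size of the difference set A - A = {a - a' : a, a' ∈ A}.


A - A = {a - a' : a, a' ∈ A}; |A| = 6.
Bounds: 2|A|-1 ≤ |A - A| ≤ |A|² - |A| + 1, i.e. 11 ≤ |A - A| ≤ 31.
Note: 0 ∈ A - A always (from a - a). The set is symmetric: if d ∈ A - A then -d ∈ A - A.
Enumerate nonzero differences d = a - a' with a > a' (then include -d):
Positive differences: {2, 3, 4, 5, 6, 7, 8, 10, 11, 13, 15, 18}
Full difference set: {0} ∪ (positive diffs) ∪ (negative diffs).
|A - A| = 1 + 2·12 = 25 (matches direct enumeration: 25).

|A - A| = 25


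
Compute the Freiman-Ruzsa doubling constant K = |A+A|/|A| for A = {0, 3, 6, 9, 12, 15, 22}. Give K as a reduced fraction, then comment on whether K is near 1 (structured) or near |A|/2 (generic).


|A| = 7.
Compute A + A by enumerating all 49 pairs.
A + A = {0, 3, 6, 9, 12, 15, 18, 21, 22, 24, 25, 27, 28, 30, 31, 34, 37, 44}, so |A + A| = 18.
K = |A + A| / |A| = 18/7 (already in lowest terms) ≈ 2.5714.
Reference: AP of size 7 gives K = 13/7 ≈ 1.8571; a fully generic set of size 7 gives K ≈ 4.0000.

|A| = 7, |A + A| = 18, K = 18/7.


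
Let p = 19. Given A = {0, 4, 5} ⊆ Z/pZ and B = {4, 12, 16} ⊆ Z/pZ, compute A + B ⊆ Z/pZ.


Work in Z/19Z: reduce every sum a + b modulo 19.
Enumerate all 9 pairs:
a = 0: 0+4=4, 0+12=12, 0+16=16
a = 4: 4+4=8, 4+12=16, 4+16=1
a = 5: 5+4=9, 5+12=17, 5+16=2
Distinct residues collected: {1, 2, 4, 8, 9, 12, 16, 17}
|A + B| = 8 (out of 19 total residues).

A + B = {1, 2, 4, 8, 9, 12, 16, 17}


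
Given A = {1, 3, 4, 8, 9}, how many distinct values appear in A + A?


A + A = {a + a' : a, a' ∈ A}; |A| = 5.
General bounds: 2|A| - 1 ≤ |A + A| ≤ |A|(|A|+1)/2, i.e. 9 ≤ |A + A| ≤ 15.
Lower bound 2|A|-1 is attained iff A is an arithmetic progression.
Enumerate sums a + a' for a ≤ a' (symmetric, so this suffices):
a = 1: 1+1=2, 1+3=4, 1+4=5, 1+8=9, 1+9=10
a = 3: 3+3=6, 3+4=7, 3+8=11, 3+9=12
a = 4: 4+4=8, 4+8=12, 4+9=13
a = 8: 8+8=16, 8+9=17
a = 9: 9+9=18
Distinct sums: {2, 4, 5, 6, 7, 8, 9, 10, 11, 12, 13, 16, 17, 18}
|A + A| = 14

|A + A| = 14


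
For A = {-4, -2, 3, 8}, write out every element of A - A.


A - A = {a - a' : a, a' ∈ A}.
Compute a - a' for each ordered pair (a, a'):
a = -4: -4--4=0, -4--2=-2, -4-3=-7, -4-8=-12
a = -2: -2--4=2, -2--2=0, -2-3=-5, -2-8=-10
a = 3: 3--4=7, 3--2=5, 3-3=0, 3-8=-5
a = 8: 8--4=12, 8--2=10, 8-3=5, 8-8=0
Collecting distinct values (and noting 0 appears from a-a):
A - A = {-12, -10, -7, -5, -2, 0, 2, 5, 7, 10, 12}
|A - A| = 11

A - A = {-12, -10, -7, -5, -2, 0, 2, 5, 7, 10, 12}


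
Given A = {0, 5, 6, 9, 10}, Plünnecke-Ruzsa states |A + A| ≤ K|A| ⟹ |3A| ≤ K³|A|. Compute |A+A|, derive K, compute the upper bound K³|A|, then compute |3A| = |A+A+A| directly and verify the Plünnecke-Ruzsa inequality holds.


|A| = 5.
Step 1: Compute A + A by enumerating all 25 pairs.
A + A = {0, 5, 6, 9, 10, 11, 12, 14, 15, 16, 18, 19, 20}, so |A + A| = 13.
Step 2: Doubling constant K = |A + A|/|A| = 13/5 = 13/5 ≈ 2.6000.
Step 3: Plünnecke-Ruzsa gives |3A| ≤ K³·|A| = (2.6000)³ · 5 ≈ 87.8800.
Step 4: Compute 3A = A + A + A directly by enumerating all triples (a,b,c) ∈ A³; |3A| = 24.
Step 5: Check 24 ≤ 87.8800? Yes ✓.

K = 13/5, Plünnecke-Ruzsa bound K³|A| ≈ 87.8800, |3A| = 24, inequality holds.


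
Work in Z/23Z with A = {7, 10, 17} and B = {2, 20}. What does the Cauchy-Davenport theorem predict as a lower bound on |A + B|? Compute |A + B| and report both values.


Cauchy-Davenport: |A + B| ≥ min(p, |A| + |B| - 1) for A, B nonempty in Z/pZ.
|A| = 3, |B| = 2, p = 23.
CD lower bound = min(23, 3 + 2 - 1) = min(23, 4) = 4.
Compute A + B mod 23 directly:
a = 7: 7+2=9, 7+20=4
a = 10: 10+2=12, 10+20=7
a = 17: 17+2=19, 17+20=14
A + B = {4, 7, 9, 12, 14, 19}, so |A + B| = 6.
Verify: 6 ≥ 4? Yes ✓.

CD lower bound = 4, actual |A + B| = 6.
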